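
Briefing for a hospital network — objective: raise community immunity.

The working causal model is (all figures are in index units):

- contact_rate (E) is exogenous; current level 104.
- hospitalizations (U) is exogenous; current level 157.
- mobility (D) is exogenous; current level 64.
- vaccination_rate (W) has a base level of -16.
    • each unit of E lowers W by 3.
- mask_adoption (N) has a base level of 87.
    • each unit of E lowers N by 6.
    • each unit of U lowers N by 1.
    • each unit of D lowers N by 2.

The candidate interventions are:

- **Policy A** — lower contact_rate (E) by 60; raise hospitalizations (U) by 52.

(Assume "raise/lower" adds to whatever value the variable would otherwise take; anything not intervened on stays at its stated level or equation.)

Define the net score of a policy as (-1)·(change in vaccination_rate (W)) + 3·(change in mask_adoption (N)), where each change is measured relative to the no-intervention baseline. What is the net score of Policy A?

744

Baseline:
  E = 104
  U = 157
  D = 64
  W = -16 − 3·104 = -328
  N = 87 − 6·104 − 157 − 2·64 = -822
Policy A (E − 60, U + 52):
  E = 104 − 60 = 44
  U = 157 + 52 = 209
  D = 64
  W = -16 − 3·44 = -148
  N = 87 − 6·44 − 209 − 2·64 = -514
ΔW = -148 − (-328) = 180; ΔN = -514 − (-822) = 308
Score = (-1)·180 + 3·308 = 744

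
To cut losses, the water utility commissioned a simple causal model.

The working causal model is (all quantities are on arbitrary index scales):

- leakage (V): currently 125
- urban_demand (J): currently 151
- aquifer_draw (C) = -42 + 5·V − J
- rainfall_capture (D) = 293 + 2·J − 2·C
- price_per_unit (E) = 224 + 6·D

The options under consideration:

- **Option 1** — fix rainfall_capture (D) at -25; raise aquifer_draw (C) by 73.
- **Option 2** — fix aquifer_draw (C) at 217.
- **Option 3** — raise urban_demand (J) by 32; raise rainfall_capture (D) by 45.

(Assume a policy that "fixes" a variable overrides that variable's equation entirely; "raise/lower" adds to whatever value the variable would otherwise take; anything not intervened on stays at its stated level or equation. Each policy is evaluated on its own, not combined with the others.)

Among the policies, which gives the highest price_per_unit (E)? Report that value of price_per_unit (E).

Option 1 (D := -25, C + 73):
  V = 125
  J = 151
  C = -42 + 5·125 − 151 (+73 from intervention) = 505
  D = -25
  E = 224 + 6·(-25) = 74
Option 2 (C := 217):
  V = 125
  J = 151
  C = 217
  D = 293 + 2·151 − 2·217 = 161
  E = 224 + 6·161 = 1190
Option 3 (J + 32, D + 45):
  V = 125
  J = 151 + 32 = 183
  C = -42 + 5·125 − 183 = 400
  D = 293 + 2·183 − 2·400 (+45 from intervention) = -96
  E = 224 + 6·(-96) = -352
Comparing — Option 1: E=74, Option 2: E=1190, Option 3: E=-352. Highest is 1190 (Option 2).

1190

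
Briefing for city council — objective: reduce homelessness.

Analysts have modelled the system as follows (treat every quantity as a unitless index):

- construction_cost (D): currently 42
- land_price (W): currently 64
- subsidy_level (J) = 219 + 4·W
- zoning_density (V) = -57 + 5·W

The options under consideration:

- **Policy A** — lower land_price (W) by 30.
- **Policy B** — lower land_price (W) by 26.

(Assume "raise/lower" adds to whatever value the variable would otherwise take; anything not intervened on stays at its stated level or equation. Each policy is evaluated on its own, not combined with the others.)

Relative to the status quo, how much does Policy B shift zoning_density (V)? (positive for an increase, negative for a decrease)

Baseline:
  W = 64
  V = -57 + 5·64 = 263
Policy B (W − 26):
  W = 64 − 26 = 38
  V = -57 + 5·38 = 133
Change in V: 133 − 263 = -130

-130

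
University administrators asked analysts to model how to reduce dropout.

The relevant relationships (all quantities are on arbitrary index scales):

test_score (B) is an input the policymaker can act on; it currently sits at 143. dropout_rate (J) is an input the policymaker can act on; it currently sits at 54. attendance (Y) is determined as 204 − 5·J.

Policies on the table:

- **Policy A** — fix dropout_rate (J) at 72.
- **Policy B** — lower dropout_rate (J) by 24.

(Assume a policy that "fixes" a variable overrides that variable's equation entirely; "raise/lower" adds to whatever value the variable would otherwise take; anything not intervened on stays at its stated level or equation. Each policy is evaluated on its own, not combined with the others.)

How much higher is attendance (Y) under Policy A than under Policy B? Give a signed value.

-210

Policy A (J := 72):
  J = 72
  Y = 204 − 5·72 = -156
Policy B (J − 24):
  J = 54 − 24 = 30
  Y = 204 − 5·30 = 54
Y: -156 − 54 = -210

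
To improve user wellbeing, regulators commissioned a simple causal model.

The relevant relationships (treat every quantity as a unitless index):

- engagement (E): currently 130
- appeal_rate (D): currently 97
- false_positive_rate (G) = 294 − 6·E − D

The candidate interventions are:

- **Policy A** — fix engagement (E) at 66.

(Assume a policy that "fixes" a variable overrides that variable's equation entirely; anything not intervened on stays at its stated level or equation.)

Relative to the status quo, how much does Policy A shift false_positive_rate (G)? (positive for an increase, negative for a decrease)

Baseline:
  E = 130
  D = 97
  G = 294 − 6·130 − 97 = -583
Policy A (E := 66):
  E = 66
  D = 97
  G = 294 − 6·66 − 97 = -199
Change in G: -199 − (-583) = 384

384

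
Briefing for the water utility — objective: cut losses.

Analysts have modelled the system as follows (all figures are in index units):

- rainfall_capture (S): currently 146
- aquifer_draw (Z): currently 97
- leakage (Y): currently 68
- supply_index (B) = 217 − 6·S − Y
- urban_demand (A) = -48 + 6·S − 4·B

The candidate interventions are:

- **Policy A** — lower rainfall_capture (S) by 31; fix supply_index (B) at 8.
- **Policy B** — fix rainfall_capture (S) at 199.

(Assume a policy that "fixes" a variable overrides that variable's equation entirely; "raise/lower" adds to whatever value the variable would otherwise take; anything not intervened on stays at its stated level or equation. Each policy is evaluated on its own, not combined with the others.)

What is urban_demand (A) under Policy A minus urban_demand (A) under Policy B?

-4716

Policy A (S − 31, B := 8):
  S = 146 − 31 = 115
  Y = 68
  B = 8
  A = -48 + 6·115 − 4·8 = 610
Policy B (S := 199):
  S = 199
  Y = 68
  B = 217 − 6·199 − 68 = -1045
  A = -48 + 6·199 − 4·(-1045) = 5326
A: 610 − 5326 = -4716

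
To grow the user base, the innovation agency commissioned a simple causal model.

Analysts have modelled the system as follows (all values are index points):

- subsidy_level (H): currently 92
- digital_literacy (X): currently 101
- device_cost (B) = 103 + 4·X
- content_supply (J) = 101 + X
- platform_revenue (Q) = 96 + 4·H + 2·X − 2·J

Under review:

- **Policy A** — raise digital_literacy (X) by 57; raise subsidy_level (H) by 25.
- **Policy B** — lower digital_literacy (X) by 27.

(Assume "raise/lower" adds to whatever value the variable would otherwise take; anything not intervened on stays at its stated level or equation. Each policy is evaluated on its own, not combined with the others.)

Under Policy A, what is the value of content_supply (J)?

259

Policy A (X + 57, H + 25):
  X = 101 + 57 = 158
  J = 101 + 158 = 259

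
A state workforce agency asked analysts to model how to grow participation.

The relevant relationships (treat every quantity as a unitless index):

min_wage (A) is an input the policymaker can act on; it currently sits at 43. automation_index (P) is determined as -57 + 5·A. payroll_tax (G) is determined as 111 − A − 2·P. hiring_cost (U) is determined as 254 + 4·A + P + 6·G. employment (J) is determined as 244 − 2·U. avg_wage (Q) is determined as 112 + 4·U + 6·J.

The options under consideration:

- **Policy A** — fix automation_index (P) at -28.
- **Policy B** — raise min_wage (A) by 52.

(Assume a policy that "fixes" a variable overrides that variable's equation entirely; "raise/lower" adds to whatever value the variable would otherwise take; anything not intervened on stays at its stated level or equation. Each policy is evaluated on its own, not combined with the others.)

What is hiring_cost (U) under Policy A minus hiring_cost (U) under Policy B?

Policy A (P := -28):
  A = 43
  P = -28
  G = 111 − 43 − 2·(-28) = 124
  U = 254 + 4·43 + (-28) + 6·124 = 1142
Policy B (A + 52):
  A = 43 + 52 = 95
  P = -57 + 5·95 = 418
  G = 111 − 95 − 2·418 = -820
  U = 254 + 4·95 + 418 + 6·(-820) = -3868
U: 1142 − (-3868) = 5010

5010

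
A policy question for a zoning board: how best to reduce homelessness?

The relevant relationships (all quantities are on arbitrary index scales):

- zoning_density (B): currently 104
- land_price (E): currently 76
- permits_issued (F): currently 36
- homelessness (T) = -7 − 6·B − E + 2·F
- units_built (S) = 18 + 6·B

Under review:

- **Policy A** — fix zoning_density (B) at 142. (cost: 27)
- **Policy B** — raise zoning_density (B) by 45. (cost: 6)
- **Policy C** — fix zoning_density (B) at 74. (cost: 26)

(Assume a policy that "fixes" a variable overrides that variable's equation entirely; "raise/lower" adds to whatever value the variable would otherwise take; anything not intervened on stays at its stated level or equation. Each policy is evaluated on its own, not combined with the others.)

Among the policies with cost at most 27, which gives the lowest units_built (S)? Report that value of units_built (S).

Policy A (B := 142):
  B = 142
  S = 18 + 6·142 = 870
Policy B (B + 45):
  B = 104 + 45 = 149
  S = 18 + 6·149 = 912
Policy C (B := 74):
  B = 74
  S = 18 + 6·74 = 462
Comparing — Policy A: S=870, Policy B: S=912, Policy C: S=462. Lowest is 462 (Policy C).

462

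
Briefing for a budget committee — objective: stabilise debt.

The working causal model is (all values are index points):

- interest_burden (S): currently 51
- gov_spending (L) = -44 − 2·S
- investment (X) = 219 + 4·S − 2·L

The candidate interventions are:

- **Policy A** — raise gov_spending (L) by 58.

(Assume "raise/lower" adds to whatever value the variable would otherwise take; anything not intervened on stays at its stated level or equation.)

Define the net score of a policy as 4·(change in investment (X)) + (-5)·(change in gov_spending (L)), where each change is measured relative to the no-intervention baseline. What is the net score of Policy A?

Baseline:
  S = 51
  L = -44 − 2·51 = -146
  X = 219 + 4·51 − 2·(-146) = 715
Policy A (L + 58):
  S = 51
  L = -44 − 2·51 (+58 from intervention) = -88
  X = 219 + 4·51 − 2·(-88) = 599
ΔX = 599 − 715 = -116; ΔL = -88 − (-146) = 58
Score = 4·(-116) + (-5)·58 = -754

-754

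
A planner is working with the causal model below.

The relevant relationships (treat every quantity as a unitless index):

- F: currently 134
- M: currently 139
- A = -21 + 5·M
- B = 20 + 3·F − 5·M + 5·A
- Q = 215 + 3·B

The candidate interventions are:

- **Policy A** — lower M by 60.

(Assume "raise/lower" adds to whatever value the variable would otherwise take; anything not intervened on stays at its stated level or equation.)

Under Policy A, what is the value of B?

Policy A (M − 60):
  F = 134
  M = 139 − 60 = 79
  A = -21 + 5·79 = 374
  B = 20 + 3·134 − 5·79 + 5·374 = 1897

1897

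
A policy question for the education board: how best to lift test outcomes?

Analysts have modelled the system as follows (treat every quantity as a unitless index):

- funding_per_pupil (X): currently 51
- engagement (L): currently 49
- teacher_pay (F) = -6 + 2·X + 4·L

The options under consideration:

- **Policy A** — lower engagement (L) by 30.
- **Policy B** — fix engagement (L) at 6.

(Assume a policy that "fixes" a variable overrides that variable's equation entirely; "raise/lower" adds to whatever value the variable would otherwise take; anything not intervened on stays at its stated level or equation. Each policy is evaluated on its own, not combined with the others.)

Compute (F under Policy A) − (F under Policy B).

Policy A (L − 30):
  X = 51
  L = 49 − 30 = 19
  F = -6 + 2·51 + 4·19 = 172
Policy B (L := 6):
  X = 51
  L = 6
  F = -6 + 2·51 + 4·6 = 120
F: 172 − 120 = 52

52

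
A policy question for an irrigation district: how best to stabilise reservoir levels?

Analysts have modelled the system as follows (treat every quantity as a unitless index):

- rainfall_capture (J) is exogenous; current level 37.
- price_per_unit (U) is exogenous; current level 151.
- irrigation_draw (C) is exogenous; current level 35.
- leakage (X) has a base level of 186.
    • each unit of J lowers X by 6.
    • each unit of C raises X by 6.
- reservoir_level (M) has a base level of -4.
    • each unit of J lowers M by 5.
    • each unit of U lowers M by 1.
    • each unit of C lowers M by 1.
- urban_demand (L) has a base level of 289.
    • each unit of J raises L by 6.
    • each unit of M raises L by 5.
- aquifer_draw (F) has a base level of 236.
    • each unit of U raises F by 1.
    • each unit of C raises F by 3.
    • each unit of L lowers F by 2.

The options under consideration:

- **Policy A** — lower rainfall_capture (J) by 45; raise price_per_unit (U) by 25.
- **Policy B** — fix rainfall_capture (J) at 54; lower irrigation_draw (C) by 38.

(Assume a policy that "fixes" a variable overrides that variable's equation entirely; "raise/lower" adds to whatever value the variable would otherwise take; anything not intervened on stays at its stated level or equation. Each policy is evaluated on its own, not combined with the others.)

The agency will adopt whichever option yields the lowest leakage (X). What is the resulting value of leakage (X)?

Policy A (J − 45, U + 25):
  J = 37 − 45 = -8
  C = 35
  X = 186 − 6·(-8) + 6·35 = 444
Policy B (J := 54, C − 38):
  J = 54
  C = 35 − 38 = -3
  X = 186 − 6·54 + 6·(-3) = -156
Comparing — Policy A: X=444, Policy B: X=-156. Lowest is -156 (Policy B).

-156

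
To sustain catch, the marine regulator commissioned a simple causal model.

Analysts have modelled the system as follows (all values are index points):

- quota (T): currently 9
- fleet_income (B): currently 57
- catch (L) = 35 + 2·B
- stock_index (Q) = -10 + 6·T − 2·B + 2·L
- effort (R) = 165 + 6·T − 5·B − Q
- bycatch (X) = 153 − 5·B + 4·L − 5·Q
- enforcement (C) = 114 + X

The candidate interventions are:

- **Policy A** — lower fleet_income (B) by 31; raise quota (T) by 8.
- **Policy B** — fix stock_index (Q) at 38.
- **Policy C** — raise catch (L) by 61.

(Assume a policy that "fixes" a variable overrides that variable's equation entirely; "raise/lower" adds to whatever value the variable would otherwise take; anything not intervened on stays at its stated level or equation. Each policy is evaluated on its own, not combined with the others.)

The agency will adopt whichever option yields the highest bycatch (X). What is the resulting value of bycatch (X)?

Policy A (B − 31, T + 8):
  T = 9 + 8 = 17
  B = 57 − 31 = 26
  L = 35 + 2·26 = 87
  Q = -10 + 6·17 − 2·26 + 2·87 = 214
  X = 153 − 5·26 + 4·87 − 5·214 = -699
Policy B (Q := 38):
  T = 9
  B = 57
  L = 35 + 2·57 = 149
  Q = 38
  X = 153 − 5·57 + 4·149 − 5·38 = 274
Policy C (L + 61):
  T = 9
  B = 57
  L = 35 + 2·57 (+61 from intervention) = 210
  Q = -10 + 6·9 − 2·57 + 2·210 = 350
  X = 153 − 5·57 + 4·210 − 5·350 = -1042
Comparing — Policy A: X=-699, Policy B: X=274, Policy C: X=-1042. Highest is 274 (Policy B).

274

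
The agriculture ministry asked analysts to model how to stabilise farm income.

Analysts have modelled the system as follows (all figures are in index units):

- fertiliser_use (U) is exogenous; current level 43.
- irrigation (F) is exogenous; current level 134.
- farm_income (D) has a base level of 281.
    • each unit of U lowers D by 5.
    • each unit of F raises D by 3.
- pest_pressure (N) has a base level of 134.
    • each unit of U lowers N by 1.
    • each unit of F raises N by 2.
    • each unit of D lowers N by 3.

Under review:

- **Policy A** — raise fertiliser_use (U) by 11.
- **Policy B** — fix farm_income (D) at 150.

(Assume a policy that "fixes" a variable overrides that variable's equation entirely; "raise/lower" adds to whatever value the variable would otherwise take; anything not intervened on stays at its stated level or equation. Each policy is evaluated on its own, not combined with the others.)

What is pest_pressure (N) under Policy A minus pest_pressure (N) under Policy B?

Policy A (U + 11):
  U = 43 + 11 = 54
  F = 134
  D = 281 − 5·54 + 3·134 = 413
  N = 134 − 54 + 2·134 − 3·413 = -891
Policy B (D := 150):
  U = 43
  F = 134
  D = 150
  N = 134 − 43 + 2·134 − 3·150 = -91
N: -891 − (-91) = -800

-800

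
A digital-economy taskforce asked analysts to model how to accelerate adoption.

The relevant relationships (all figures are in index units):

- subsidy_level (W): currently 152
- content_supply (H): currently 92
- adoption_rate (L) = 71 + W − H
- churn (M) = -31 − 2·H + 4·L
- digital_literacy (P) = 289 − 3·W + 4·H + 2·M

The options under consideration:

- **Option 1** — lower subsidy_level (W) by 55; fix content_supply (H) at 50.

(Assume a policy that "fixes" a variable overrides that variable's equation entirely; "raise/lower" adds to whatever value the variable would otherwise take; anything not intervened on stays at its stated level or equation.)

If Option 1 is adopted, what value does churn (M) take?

341

Option 1 (W − 55, H := 50):
  W = 152 − 55 = 97
  H = 50
  L = 71 + 97 − 50 = 118
  M = -31 − 2·50 + 4·118 = 341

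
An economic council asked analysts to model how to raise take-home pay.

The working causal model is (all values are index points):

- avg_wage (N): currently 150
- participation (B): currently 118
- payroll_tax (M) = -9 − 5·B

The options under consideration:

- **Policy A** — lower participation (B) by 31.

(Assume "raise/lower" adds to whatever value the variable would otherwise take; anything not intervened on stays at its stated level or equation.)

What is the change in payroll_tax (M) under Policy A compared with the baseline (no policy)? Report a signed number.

155

Baseline:
  B = 118
  M = -9 − 5·118 = -599
Policy A (B − 31):
  B = 118 − 31 = 87
  M = -9 − 5·87 = -444
Change in M: -444 − (-599) = 155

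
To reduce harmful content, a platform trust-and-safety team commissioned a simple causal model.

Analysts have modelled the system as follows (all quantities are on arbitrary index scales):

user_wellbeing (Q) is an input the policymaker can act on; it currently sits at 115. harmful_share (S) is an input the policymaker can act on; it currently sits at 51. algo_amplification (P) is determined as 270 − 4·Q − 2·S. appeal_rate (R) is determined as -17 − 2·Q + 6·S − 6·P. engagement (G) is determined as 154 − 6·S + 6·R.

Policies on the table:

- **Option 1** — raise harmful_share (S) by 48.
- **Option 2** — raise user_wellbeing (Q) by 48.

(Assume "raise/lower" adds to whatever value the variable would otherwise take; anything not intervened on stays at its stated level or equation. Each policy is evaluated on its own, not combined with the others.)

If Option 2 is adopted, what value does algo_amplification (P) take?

-484

Option 2 (Q + 48):
  Q = 115 + 48 = 163
  S = 51
  P = 270 − 4·163 − 2·51 = -484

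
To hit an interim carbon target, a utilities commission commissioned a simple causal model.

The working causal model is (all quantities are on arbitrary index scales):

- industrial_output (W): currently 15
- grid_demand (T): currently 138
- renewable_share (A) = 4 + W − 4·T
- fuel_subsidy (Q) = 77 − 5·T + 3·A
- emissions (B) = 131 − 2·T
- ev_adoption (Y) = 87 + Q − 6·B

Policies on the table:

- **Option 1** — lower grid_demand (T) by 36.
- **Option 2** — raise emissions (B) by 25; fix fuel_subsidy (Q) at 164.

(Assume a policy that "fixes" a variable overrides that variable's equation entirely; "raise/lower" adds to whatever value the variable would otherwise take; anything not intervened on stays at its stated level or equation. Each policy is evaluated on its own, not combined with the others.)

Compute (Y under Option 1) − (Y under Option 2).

-2046

Option 1 (T − 36):
  W = 15
  T = 138 − 36 = 102
  A = 4 + 15 − 4·102 = -389
  Q = 77 − 5·102 + 3·(-389) = -1600
  B = 131 − 2·102 = -73
  Y = 87 + (-1600) − 6·(-73) = -1075
Option 2 (B + 25, Q := 164):
  W = 15
  T = 138
  A = 4 + 15 − 4·138 = -533
  Q = 164
  B = 131 − 2·138 (+25 from intervention) = -120
  Y = 87 + 164 − 6·(-120) = 971
Y: -1075 − 971 = -2046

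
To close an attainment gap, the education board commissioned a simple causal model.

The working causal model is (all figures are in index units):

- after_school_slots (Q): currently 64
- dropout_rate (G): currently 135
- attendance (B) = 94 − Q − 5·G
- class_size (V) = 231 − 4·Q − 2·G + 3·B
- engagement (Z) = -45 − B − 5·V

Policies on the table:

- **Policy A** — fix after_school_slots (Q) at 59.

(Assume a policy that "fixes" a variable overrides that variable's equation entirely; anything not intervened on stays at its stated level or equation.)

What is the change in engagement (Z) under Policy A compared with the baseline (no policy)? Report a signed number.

-180

Baseline:
  Q = 64
  G = 135
  B = 94 − 64 − 5·135 = -645
  V = 231 − 4·64 − 2·135 + 3·(-645) = -2230
  Z = -45 − (-645) − 5·(-2230) = 11750
Policy A (Q := 59):
  Q = 59
  G = 135
  B = 94 − 59 − 5·135 = -640
  V = 231 − 4·59 − 2·135 + 3·(-640) = -2195
  Z = -45 − (-640) − 5·(-2195) = 11570
Change in Z: 11570 − 11750 = -180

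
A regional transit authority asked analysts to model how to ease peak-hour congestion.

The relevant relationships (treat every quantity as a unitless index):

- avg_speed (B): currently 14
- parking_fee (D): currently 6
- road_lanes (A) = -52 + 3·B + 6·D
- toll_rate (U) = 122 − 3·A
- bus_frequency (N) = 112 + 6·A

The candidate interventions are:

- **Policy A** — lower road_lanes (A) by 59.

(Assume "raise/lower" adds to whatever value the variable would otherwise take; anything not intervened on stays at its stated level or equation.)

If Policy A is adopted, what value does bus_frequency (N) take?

-86

Policy A (A − 59):
  B = 14
  D = 6
  A = -52 + 3·14 + 6·6 (−59 from intervention) = -33
  N = 112 + 6·(-33) = -86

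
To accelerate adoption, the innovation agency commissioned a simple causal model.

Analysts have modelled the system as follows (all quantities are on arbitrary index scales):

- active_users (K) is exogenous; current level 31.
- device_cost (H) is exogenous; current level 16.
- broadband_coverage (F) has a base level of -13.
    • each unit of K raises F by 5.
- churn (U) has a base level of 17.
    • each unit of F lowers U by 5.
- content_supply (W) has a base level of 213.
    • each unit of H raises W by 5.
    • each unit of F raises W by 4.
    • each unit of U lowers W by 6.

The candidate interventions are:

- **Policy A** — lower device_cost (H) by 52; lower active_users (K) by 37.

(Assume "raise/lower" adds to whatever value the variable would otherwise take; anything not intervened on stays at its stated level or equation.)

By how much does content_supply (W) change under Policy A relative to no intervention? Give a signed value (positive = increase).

-6550

Baseline:
  K = 31
  H = 16
  F = -13 + 5·31 = 142
  U = 17 − 5·142 = -693
  W = 213 + 5·16 + 4·142 − 6·(-693) = 5019
Policy A (H − 52, K − 37):
  K = 31 − 37 = -6
  H = 16 − 52 = -36
  F = -13 + 5·(-6) = -43
  U = 17 − 5·(-43) = 232
  W = 213 + 5·(-36) + 4·(-43) − 6·232 = -1531
Change in W: -1531 − 5019 = -6550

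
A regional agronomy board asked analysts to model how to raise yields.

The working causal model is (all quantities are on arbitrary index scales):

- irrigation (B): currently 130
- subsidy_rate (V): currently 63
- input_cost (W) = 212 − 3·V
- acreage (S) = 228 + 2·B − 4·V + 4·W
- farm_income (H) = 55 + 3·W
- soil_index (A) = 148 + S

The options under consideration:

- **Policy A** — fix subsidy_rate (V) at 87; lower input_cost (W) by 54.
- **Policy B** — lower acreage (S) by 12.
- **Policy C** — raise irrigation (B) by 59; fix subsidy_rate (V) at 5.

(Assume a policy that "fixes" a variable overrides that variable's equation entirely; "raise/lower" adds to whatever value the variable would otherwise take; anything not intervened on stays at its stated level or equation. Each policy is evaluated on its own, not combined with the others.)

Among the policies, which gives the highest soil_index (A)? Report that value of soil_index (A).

Policy A (V := 87, W − 54):
  B = 130
  V = 87
  W = 212 − 3·87 (−54 from intervention) = -103
  S = 228 + 2·130 − 4·87 + 4·(-103) = -272
  A = 148 + (-272) = -124
Policy B (S − 12):
  B = 130
  V = 63
  W = 212 − 3·63 = 23
  S = 228 + 2·130 − 4·63 + 4·23 (−12 from intervention) = 316
  A = 148 + 316 = 464
Policy C (B + 59, V := 5):
  B = 130 + 59 = 189
  V = 5
  W = 212 − 3·5 = 197
  S = 228 + 2·189 − 4·5 + 4·197 = 1374
  A = 148 + 1374 = 1522
Comparing — Policy A: A=-124, Policy B: A=464, Policy C: A=1522. Highest is 1522 (Policy C).

1522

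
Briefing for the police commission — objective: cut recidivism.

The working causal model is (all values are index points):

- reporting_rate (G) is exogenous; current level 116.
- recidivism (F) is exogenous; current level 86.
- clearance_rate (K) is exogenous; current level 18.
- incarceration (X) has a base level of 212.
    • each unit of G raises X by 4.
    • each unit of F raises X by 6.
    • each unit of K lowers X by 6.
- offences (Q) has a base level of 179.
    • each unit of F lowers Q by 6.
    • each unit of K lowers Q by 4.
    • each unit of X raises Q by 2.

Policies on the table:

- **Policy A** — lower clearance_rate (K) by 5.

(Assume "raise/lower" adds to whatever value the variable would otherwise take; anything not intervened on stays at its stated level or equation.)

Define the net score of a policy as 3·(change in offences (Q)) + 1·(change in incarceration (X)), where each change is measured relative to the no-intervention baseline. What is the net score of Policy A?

270

Baseline:
  G = 116
  F = 86
  K = 18
  X = 212 + 4·116 + 6·86 − 6·18 = 1084
  Q = 179 − 6·86 − 4·18 + 2·1084 = 1759
Policy A (K − 5):
  G = 116
  F = 86
  K = 18 − 5 = 13
  X = 212 + 4·116 + 6·86 − 6·13 = 1114
  Q = 179 − 6·86 − 4·13 + 2·1114 = 1839
ΔQ = 1839 − 1759 = 80; ΔX = 1114 − 1084 = 30
Score = 3·80 + 1·30 = 270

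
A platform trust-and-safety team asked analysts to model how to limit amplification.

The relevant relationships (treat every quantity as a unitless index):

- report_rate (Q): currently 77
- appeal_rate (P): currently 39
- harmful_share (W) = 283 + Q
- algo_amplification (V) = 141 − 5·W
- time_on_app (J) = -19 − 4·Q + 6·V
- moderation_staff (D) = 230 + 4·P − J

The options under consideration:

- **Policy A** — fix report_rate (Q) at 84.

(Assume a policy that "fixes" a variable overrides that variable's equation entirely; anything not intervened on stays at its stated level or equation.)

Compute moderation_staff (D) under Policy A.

Policy A (Q := 84):
  Q = 84
  P = 39
  W = 283 + 84 = 367
  V = 141 − 5·367 = -1694
  J = -19 − 4·84 + 6·(-1694) = -10519
  D = 230 + 4·39 − (-10519) = 10905

10905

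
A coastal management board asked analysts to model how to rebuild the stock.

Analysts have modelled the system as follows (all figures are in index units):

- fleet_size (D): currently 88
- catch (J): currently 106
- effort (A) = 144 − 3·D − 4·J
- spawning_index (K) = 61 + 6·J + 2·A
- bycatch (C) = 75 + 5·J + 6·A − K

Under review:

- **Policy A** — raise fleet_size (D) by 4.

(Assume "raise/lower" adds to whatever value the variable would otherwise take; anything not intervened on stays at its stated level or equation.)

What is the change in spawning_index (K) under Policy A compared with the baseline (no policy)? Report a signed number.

-24

Baseline:
  D = 88
  J = 106
  A = 144 − 3·88 − 4·106 = -544
  K = 61 + 6·106 + 2·(-544) = -391
Policy A (D + 4):
  D = 88 + 4 = 92
  J = 106
  A = 144 − 3·92 − 4·106 = -556
  K = 61 + 6·106 + 2·(-556) = -415
Change in K: -415 − (-391) = -24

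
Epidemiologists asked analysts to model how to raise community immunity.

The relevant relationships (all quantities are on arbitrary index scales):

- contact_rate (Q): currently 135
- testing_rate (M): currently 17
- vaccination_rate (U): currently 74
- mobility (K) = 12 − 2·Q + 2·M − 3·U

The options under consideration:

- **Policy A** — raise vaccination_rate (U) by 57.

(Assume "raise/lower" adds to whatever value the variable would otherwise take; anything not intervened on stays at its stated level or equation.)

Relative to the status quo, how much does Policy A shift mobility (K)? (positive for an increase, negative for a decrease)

-171

Baseline:
  Q = 135
  M = 17
  U = 74
  K = 12 − 2·135 + 2·17 − 3·74 = -446
Policy A (U + 57):
  Q = 135
  M = 17
  U = 74 + 57 = 131
  K = 12 − 2·135 + 2·17 − 3·131 = -617
Change in K: -617 − (-446) = -171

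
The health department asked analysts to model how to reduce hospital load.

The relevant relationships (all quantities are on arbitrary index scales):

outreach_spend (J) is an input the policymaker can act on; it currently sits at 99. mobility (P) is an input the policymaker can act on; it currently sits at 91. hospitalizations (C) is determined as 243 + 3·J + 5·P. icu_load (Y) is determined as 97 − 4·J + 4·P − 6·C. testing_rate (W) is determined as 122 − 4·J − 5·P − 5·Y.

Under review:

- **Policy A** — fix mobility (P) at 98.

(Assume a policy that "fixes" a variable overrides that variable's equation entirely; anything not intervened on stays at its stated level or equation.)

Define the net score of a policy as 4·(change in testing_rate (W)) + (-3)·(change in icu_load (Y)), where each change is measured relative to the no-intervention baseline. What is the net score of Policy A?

Baseline:
  J = 99
  P = 91
  C = 243 + 3·99 + 5·91 = 995
  Y = 97 − 4·99 + 4·91 − 6·995 = -5905
  W = 122 − 4·99 − 5·91 − 5·(-5905) = 28796
Policy A (P := 98):
  J = 99
  P = 98
  C = 243 + 3·99 + 5·98 = 1030
  Y = 97 − 4·99 + 4·98 − 6·1030 = -6087
  W = 122 − 4·99 − 5·98 − 5·(-6087) = 29671
ΔW = 29671 − 28796 = 875; ΔY = -6087 − (-5905) = -182
Score = 4·875 + (-3)·(-182) = 4046

4046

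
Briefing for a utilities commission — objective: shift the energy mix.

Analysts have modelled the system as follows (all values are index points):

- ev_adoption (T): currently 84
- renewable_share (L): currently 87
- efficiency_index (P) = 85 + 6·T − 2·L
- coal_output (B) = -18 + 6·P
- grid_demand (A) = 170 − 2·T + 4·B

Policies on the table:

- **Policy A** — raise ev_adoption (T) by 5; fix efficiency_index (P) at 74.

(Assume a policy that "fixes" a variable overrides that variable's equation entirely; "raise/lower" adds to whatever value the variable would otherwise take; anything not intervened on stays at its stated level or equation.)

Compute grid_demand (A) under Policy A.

1696

Policy A (T + 5, P := 74):
  T = 84 + 5 = 89
  L = 87
  P = 74
  B = -18 + 6·74 = 426
  A = 170 − 2·89 + 4·426 = 1696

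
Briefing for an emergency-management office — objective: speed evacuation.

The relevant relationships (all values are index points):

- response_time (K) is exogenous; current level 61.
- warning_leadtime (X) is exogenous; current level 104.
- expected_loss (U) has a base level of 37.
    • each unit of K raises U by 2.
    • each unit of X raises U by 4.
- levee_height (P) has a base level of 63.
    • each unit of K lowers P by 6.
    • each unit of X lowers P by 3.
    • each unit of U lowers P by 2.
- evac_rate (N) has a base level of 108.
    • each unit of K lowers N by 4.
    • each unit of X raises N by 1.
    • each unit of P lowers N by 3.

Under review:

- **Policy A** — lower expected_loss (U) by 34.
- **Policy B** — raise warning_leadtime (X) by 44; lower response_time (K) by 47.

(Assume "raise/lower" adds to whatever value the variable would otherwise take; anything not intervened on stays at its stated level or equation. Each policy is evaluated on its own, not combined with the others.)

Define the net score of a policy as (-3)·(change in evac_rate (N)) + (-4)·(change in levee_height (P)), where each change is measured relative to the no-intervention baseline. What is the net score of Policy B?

Baseline:
  K = 61
  X = 104
  U = 37 + 2·61 + 4·104 = 575
  P = 63 − 6·61 − 3·104 − 2·575 = -1765
  N = 108 − 4·61 + 104 − 3·(-1765) = 5263
Policy B (X + 44, K − 47):
  K = 61 − 47 = 14
  X = 104 + 44 = 148
  U = 37 + 2·14 + 4·148 = 657
  P = 63 − 6·14 − 3·148 − 2·657 = -1779
  N = 108 − 4·14 + 148 − 3·(-1779) = 5537
ΔN = 5537 − 5263 = 274; ΔP = -1779 − (-1765) = -14
Score = (-3)·274 + (-4)·(-14) = -766

-766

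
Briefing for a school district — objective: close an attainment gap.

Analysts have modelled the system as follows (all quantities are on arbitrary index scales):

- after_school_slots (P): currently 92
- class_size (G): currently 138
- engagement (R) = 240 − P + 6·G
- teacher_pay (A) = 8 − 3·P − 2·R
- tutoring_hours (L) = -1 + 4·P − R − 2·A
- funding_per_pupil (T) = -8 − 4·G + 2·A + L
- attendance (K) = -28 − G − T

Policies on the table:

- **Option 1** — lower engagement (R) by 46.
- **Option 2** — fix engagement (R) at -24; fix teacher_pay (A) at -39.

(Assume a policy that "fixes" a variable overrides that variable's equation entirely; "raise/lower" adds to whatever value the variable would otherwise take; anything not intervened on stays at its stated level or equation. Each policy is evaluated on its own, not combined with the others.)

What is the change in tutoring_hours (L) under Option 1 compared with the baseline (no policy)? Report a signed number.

Baseline:
  P = 92
  G = 138
  R = 240 − 92 + 6·138 = 976
  A = 8 − 3·92 − 2·976 = -2220
  L = -1 + 4·92 − 976 − 2·(-2220) = 3831
Option 1 (R − 46):
  P = 92
  G = 138
  R = 240 − 92 + 6·138 (−46 from intervention) = 930
  A = 8 − 3·92 − 2·930 = -2128
  L = -1 + 4·92 − 930 − 2·(-2128) = 3693
Change in L: 3693 − 3831 = -138

-138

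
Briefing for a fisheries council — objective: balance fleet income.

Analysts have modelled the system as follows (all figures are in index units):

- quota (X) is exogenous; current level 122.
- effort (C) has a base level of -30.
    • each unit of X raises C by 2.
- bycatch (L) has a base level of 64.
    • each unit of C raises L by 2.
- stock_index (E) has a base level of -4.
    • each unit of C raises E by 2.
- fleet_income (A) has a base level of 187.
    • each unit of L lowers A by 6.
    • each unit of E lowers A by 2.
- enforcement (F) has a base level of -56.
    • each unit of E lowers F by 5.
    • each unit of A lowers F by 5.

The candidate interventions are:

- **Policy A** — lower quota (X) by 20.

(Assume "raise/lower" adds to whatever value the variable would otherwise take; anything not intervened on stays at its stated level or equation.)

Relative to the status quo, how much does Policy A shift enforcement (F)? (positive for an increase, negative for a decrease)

-2800

Baseline:
  X = 122
  C = -30 + 2·122 = 214
  L = 64 + 2·214 = 492
  E = -4 + 2·214 = 424
  A = 187 − 6·492 − 2·424 = -3613
  F = -56 − 5·424 − 5·(-3613) = 15889
Policy A (X − 20):
  X = 122 − 20 = 102
  C = -30 + 2·102 = 174
  L = 64 + 2·174 = 412
  E = -4 + 2·174 = 344
  A = 187 − 6·412 − 2·344 = -2973
  F = -56 − 5·344 − 5·(-2973) = 13089
Change in F: 13089 − 15889 = -2800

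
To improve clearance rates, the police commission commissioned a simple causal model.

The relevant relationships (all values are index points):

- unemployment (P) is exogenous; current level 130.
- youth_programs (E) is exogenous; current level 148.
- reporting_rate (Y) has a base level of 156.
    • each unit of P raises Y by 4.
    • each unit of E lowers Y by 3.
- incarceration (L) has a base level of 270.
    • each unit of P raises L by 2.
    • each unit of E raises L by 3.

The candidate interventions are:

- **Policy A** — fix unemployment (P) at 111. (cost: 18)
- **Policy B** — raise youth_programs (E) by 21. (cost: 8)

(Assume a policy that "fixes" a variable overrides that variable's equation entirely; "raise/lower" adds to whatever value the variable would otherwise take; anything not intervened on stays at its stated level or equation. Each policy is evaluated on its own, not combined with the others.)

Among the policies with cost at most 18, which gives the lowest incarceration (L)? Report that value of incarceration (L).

Policy A (P := 111):
  P = 111
  E = 148
  L = 270 + 2·111 + 3·148 = 936
Policy B (E + 21):
  P = 130
  E = 148 + 21 = 169
  L = 270 + 2·130 + 3·169 = 1037
Comparing — Policy A: L=936, Policy B: L=1037. Lowest is 936 (Policy A).

936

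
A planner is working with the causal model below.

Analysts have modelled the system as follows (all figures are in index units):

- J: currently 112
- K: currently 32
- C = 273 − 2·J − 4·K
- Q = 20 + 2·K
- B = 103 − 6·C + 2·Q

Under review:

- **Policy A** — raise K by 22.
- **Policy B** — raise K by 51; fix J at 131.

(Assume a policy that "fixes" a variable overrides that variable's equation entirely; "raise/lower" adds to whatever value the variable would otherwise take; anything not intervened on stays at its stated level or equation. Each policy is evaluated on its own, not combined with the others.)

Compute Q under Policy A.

Policy A (K + 22):
  K = 32 + 22 = 54
  Q = 20 + 2·54 = 128

128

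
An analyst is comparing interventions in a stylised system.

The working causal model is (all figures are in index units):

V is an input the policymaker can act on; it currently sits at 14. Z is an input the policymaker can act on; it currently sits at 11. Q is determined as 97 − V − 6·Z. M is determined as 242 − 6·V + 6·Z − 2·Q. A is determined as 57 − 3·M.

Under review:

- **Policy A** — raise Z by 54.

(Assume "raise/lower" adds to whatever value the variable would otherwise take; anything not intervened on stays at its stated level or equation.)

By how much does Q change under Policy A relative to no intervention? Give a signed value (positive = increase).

Baseline:
  V = 14
  Z = 11
  Q = 97 − 14 − 6·11 = 17
Policy A (Z + 54):
  V = 14
  Z = 11 + 54 = 65
  Q = 97 − 14 − 6·65 = -307
Change in Q: -307 − 17 = -324

-324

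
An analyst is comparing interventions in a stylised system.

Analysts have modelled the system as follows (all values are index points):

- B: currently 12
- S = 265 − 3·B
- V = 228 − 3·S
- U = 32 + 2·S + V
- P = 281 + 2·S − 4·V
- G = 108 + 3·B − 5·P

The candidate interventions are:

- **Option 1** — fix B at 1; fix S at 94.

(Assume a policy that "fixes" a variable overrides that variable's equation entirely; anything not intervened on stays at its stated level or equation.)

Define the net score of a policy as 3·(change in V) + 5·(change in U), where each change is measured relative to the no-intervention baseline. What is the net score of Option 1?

1890

Baseline:
  B = 12
  S = 265 − 3·12 = 229
  V = 228 − 3·229 = -459
  U = 32 + 2·229 + (-459) = 31
Option 1 (B := 1, S := 94):
  B = 1
  S = 94
  V = 228 − 3·94 = -54
  U = 32 + 2·94 + (-54) = 166
ΔV = -54 − (-459) = 405; ΔU = 166 − 31 = 135
Score = 3·405 + 5·135 = 1890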